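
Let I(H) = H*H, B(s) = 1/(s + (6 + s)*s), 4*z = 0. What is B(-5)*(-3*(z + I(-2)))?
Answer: 6/5 ≈ 1.2000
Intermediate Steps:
z = 0 (z = (¼)*0 = 0)
B(s) = 1/(s + s*(6 + s))
I(H) = H²
B(-5)*(-3*(z + I(-2))) = (1/((-5)*(7 - 5)))*(-3*(0 + (-2)²)) = (-⅕/2)*(-3*(0 + 4)) = (-⅕*½)*(-3*4) = -⅒*(-12) = 6/5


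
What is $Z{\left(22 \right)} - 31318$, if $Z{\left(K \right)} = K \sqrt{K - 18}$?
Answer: $-31274$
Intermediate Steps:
$Z{\left(K \right)} = K \sqrt{-18 + K}$
$Z{\left(22 \right)} - 31318 = 22 \sqrt{-18 + 22} - 31318 = 22 \sqrt{4} - 31318 = 22 \cdot 2 - 31318 = 44 - 31318 = -31274$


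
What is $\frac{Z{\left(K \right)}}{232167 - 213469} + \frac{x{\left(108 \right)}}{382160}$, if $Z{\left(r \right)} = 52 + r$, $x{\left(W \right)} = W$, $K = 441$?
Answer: $\frac{23803033}{893203460} \approx 0.026649$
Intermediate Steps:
$\frac{Z{\left(K \right)}}{232167 - 213469} + \frac{x{\left(108 \right)}}{382160} = \frac{52 + 441}{232167 - 213469} + \frac{108}{382160} = \frac{493}{18698} + 108 \cdot \frac{1}{382160} = 493 \cdot \frac{1}{18698} + \frac{27}{95540} = \frac{493}{18698} + \frac{27}{95540} = \frac{23803033}{893203460}$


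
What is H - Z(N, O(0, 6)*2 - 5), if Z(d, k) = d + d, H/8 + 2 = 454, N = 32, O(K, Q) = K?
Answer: 3552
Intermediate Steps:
H = 3616 (H = -16 + 8*454 = -16 + 3632 = 3616)
Z(d, k) = 2*d
H - Z(N, O(0, 6)*2 - 5) = 3616 - 2*32 = 3616 - 1*64 = 3616 - 64 = 3552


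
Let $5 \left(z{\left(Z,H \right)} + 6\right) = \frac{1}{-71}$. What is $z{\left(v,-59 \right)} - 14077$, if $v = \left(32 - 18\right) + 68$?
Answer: $- \frac{4999466}{355} \approx -14083.0$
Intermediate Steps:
$v = 82$ ($v = 14 + 68 = 82$)
$z{\left(Z,H \right)} = - \frac{2131}{355}$ ($z{\left(Z,H \right)} = -6 + \frac{1}{5 \left(-71\right)} = -6 + \frac{1}{5} \left(- \frac{1}{71}\right) = -6 - \frac{1}{355} = - \frac{2131}{355}$)
$z{\left(v,-59 \right)} - 14077 = - \frac{2131}{355} - 14077 = - \frac{4999466}{355}$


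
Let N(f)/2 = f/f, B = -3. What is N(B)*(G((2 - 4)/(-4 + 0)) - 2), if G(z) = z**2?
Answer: -7/2 ≈ -3.5000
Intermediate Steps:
N(f) = 2 (N(f) = 2*(f/f) = 2*1 = 2)
N(B)*(G((2 - 4)/(-4 + 0)) - 2) = 2*(((2 - 4)/(-4 + 0))**2 - 2) = 2*((-2/(-4))**2 - 2) = 2*((-2*(-1/4))**2 - 2) = 2*((1/2)**2 - 2) = 2*(1/4 - 2) = 2*(-7/4) = -7/2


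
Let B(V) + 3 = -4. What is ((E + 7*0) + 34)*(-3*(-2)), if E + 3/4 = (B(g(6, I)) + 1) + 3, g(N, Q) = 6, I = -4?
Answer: 363/2 ≈ 181.50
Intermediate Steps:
B(V) = -7 (B(V) = -3 - 4 = -7)
E = -15/4 (E = -3/4 + ((-7 + 1) + 3) = -3/4 + (-6 + 3) = -3/4 - 3 = -15/4 ≈ -3.7500)
((E + 7*0) + 34)*(-3*(-2)) = ((-15/4 + 7*0) + 34)*(-3*(-2)) = ((-15/4 + 0) + 34)*6 = (-15/4 + 34)*6 = (121/4)*6 = 363/2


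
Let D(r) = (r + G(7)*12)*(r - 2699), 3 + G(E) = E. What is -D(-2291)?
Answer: -11192570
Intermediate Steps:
G(E) = -3 + E
D(r) = (-2699 + r)*(48 + r) (D(r) = (r + (-3 + 7)*12)*(r - 2699) = (r + 4*12)*(-2699 + r) = (r + 48)*(-2699 + r) = (48 + r)*(-2699 + r) = (-2699 + r)*(48 + r))
-D(-2291) = -(-129552 + (-2291)**2 - 2651*(-2291)) = -(-129552 + 5248681 + 6073441) = -1*11192570 = -11192570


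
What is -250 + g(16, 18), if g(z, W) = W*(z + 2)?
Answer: 74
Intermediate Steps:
g(z, W) = W*(2 + z)
-250 + g(16, 18) = -250 + 18*(2 + 16) = -250 + 18*18 = -250 + 324 = 74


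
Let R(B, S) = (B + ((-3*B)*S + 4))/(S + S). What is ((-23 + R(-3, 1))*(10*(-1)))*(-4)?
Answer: -720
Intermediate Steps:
R(B, S) = (4 + B - 3*B*S)/(2*S) (R(B, S) = (B + (-3*B*S + 4))/((2*S)) = (B + (4 - 3*B*S))*(1/(2*S)) = (4 + B - 3*B*S)*(1/(2*S)) = (4 + B - 3*B*S)/(2*S))
((-23 + R(-3, 1))*(10*(-1)))*(-4) = ((-23 + (½)*(4 - 3 - 3*(-3)*1)/1)*(10*(-1)))*(-4) = ((-23 + (½)*1*(4 - 3 + 9))*(-10))*(-4) = ((-23 + (½)*1*10)*(-10))*(-4) = ((-23 + 5)*(-10))*(-4) = -18*(-10)*(-4) = 180*(-4) = -720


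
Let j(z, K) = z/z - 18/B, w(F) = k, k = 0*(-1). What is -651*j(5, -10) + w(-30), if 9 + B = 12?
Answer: 3255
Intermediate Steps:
B = 3 (B = -9 + 12 = 3)
k = 0
w(F) = 0
j(z, K) = -5 (j(z, K) = z/z - 18/3 = 1 - 18*1/3 = 1 - 6 = -5)
-651*j(5, -10) + w(-30) = -651*(-5) + 0 = 3255 + 0 = 3255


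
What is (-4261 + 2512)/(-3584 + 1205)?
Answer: 583/793 ≈ 0.73518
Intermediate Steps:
(-4261 + 2512)/(-3584 + 1205) = -1749/(-2379) = -1749*(-1/2379) = 583/793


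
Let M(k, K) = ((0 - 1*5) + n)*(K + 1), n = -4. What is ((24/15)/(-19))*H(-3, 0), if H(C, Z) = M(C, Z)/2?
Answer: 36/95 ≈ 0.37895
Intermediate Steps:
M(k, K) = -9 - 9*K (M(k, K) = ((0 - 1*5) - 4)*(K + 1) = ((0 - 5) - 4)*(1 + K) = (-5 - 4)*(1 + K) = -9*(1 + K) = -9 - 9*K)
H(C, Z) = -9/2 - 9*Z/2 (H(C, Z) = (-9 - 9*Z)/2 = (-9 - 9*Z)*(½) = -9/2 - 9*Z/2)
((24/15)/(-19))*H(-3, 0) = ((24/15)/(-19))*(-9/2 - 9/2*0) = ((24*(1/15))*(-1/19))*(-9/2 + 0) = ((8/5)*(-1/19))*(-9/2) = -8/95*(-9/2) = 36/95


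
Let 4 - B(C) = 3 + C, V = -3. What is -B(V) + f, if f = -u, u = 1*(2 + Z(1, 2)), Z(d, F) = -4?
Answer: -2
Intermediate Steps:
u = -2 (u = 1*(2 - 4) = 1*(-2) = -2)
B(C) = 1 - C (B(C) = 4 - (3 + C) = 4 + (-3 - C) = 1 - C)
f = 2 (f = -1*(-2) = 2)
-B(V) + f = -(1 - 1*(-3)) + 2 = -(1 + 3) + 2 = -1*4 + 2 = -4 + 2 = -2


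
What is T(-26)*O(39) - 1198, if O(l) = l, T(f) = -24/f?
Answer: -1162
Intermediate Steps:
T(-26)*O(39) - 1198 = -24/(-26)*39 - 1198 = -24*(-1/26)*39 - 1198 = (12/13)*39 - 1198 = 36 - 1198 = -1162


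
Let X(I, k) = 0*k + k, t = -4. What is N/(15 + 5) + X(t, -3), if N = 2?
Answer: -29/10 ≈ -2.9000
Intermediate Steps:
X(I, k) = k (X(I, k) = 0 + k = k)
N/(15 + 5) + X(t, -3) = 2/(15 + 5) - 3 = 2/20 - 3 = (1/20)*2 - 3 = 1/10 - 3 = -29/10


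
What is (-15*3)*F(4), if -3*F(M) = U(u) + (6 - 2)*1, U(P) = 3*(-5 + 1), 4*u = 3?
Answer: -120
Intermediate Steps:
u = ¾ (u = (¼)*3 = ¾ ≈ 0.75000)
U(P) = -12 (U(P) = 3*(-4) = -12)
F(M) = 8/3 (F(M) = -(-12 + (6 - 2)*1)/3 = -(-12 + 4*1)/3 = -(-12 + 4)/3 = -⅓*(-8) = 8/3)
(-15*3)*F(4) = -15*3*(8/3) = -45*8/3 = -120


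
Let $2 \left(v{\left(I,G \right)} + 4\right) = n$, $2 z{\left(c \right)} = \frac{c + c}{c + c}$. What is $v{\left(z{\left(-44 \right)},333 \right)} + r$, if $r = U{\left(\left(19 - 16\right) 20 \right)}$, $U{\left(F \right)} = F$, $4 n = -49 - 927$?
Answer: $-66$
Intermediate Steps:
$z{\left(c \right)} = \frac{1}{2}$ ($z{\left(c \right)} = \frac{\left(c + c\right) \frac{1}{c + c}}{2} = \frac{2 c \frac{1}{2 c}}{2} = \frac{1}{2} \cdot 1 = \frac{1}{2}$)
$n = -244$ ($n = \frac{-49 - 927}{4} = \frac{1}{4} \left(-976\right) = -244$)
$v{\left(I,G \right)} = -126$ ($v{\left(I,G \right)} = -4 + \frac{1}{2} \left(-244\right) = -4 - 122 = -126$)
$r = 60$ ($r = \left(19 - 16\right) 20 = 3 \cdot 20 = 60$)
$v{\left(z{\left(-44 \right)},333 \right)} + r = -126 + 60 = -66$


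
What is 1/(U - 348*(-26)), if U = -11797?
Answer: -1/2749 ≈ -0.00036377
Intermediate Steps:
1/(U - 348*(-26)) = 1/(-11797 - 348*(-26)) = 1/(-11797 + 9048) = 1/(-2749) = -1/2749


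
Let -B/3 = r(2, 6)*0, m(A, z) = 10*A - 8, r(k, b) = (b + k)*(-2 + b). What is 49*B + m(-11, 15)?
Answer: -118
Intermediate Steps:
r(k, b) = (-2 + b)*(b + k)
m(A, z) = -8 + 10*A
B = 0 (B = -3*(6² - 2*6 - 2*2 + 6*2)*0 = -3*(36 - 12 - 4 + 12)*0 = -96*0 = -3*0 = 0)
49*B + m(-11, 15) = 49*0 + (-8 + 10*(-11)) = 0 + (-8 - 110) = 0 - 118 = -118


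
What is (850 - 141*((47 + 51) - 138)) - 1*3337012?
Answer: -3330522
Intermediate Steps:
(850 - 141*((47 + 51) - 138)) - 1*3337012 = (850 - 141*(98 - 138)) - 3337012 = (850 - 141*(-40)) - 3337012 = (850 + 5640) - 3337012 = 6490 - 3337012 = -3330522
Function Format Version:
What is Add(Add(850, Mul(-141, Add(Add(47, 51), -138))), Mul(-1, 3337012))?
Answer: -3330522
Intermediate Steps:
Add(Add(850, Mul(-141, Add(Add(47, 51), -138))), Mul(-1, 3337012)) = Add(Add(850, Mul(-141, Add(98, -138))), -3337012) = Add(Add(850, Mul(-141, -40)), -3337012) = Add(Add(850, 5640), -3337012) = Add(6490, -3337012) = -3330522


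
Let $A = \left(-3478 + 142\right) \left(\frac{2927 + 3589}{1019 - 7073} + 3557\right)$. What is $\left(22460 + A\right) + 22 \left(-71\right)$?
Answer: $- \frac{11948238390}{1009} \approx -1.1842 \cdot 10^{7}$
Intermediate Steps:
$A = - \frac{11969324472}{1009}$ ($A = - 3336 \left(\frac{6516}{-6054} + 3557\right) = - 3336 \left(6516 \left(- \frac{1}{6054}\right) + 3557\right) = - 3336 \left(- \frac{1086}{1009} + 3557\right) = \left(-3336\right) \frac{3587927}{1009} = - \frac{11969324472}{1009} \approx -1.1863 \cdot 10^{7}$)
$\left(22460 + A\right) + 22 \left(-71\right) = \left(22460 - \frac{11969324472}{1009}\right) + 22 \left(-71\right) = - \frac{11946662332}{1009} - 1562 = - \frac{11948238390}{1009}$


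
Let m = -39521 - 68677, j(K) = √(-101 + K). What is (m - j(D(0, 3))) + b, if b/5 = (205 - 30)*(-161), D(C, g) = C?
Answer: -249073 - I*√101 ≈ -2.4907e+5 - 10.05*I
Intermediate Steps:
m = -108198
b = -140875 (b = 5*((205 - 30)*(-161)) = 5*(175*(-161)) = 5*(-28175) = -140875)
(m - j(D(0, 3))) + b = (-108198 - √(-101 + 0)) - 140875 = (-108198 - √(-101)) - 140875 = (-108198 - I*√101) - 140875 = -249073 - I*√101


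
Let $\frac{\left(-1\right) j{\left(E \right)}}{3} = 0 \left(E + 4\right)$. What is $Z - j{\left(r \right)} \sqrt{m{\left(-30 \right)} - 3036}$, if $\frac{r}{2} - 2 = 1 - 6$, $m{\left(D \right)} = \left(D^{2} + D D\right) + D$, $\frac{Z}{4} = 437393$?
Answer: $1749572$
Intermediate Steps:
$Z = 1749572$ ($Z = 4 \cdot 437393 = 1749572$)
$m{\left(D \right)} = D + 2 D^{2}$ ($m{\left(D \right)} = \left(D^{2} + D^{2}\right) + D = 2 D^{2} + D = D + 2 D^{2}$)
$r = -6$ ($r = 4 + 2 \left(1 - 6\right) = 4 + 2 \left(-5\right) = 4 - 10 = -6$)
$j{\left(E \right)} = 0$ ($j{\left(E \right)} = - 3 \cdot 0 \left(E + 4\right) = - 3 \cdot 0 \left(4 + E\right) = \left(-3\right) 0 = 0$)
$Z - j{\left(r \right)} \sqrt{m{\left(-30 \right)} - 3036} = 1749572 - 0 \sqrt{- 30 \left(1 + 2 \left(-30\right)\right) - 3036} = 1749572 - 0 \sqrt{- 30 \left(1 - 60\right) - 3036} = 1749572 - 0 \sqrt{\left(-30\right) \left(-59\right) - 3036} = 1749572 - 0 \sqrt{1770 - 3036} = 1749572 - 0 \sqrt{-1266} = 1749572 - 0 i \sqrt{1266} = 1749572 - 0 = 1749572 + 0 = 1749572$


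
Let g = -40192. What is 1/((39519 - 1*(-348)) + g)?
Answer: -1/325 ≈ -0.0030769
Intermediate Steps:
1/((39519 - 1*(-348)) + g) = 1/((39519 - 1*(-348)) - 40192) = 1/((39519 + 348) - 40192) = 1/(39867 - 40192) = 1/(-325) = -1/325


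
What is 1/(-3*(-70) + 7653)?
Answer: 1/7863 ≈ 0.00012718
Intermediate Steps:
1/(-3*(-70) + 7653) = 1/(210 + 7653) = 1/7863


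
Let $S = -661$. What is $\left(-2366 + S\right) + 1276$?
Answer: $-1751$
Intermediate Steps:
$\left(-2366 + S\right) + 1276 = \left(-2366 - 661\right) + 1276 = -3027 + 1276 = -1751$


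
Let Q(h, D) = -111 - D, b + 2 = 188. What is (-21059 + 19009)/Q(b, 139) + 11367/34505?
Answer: 294308/34505 ≈ 8.5294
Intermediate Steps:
b = 186 (b = -2 + 188 = 186)
(-21059 + 19009)/Q(b, 139) + 11367/34505 = (-21059 + 19009)/(-111 - 1*139) + 11367/34505 = -2050/(-111 - 139) + 11367*(1/34505) = -2050/(-250) + 11367/34505 = -2050*(-1/250) + 11367/34505 = 41/5 + 11367/34505 = 294308/34505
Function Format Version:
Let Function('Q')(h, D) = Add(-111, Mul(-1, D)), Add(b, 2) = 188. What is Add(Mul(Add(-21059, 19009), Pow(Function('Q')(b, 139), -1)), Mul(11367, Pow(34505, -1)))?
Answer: Rational(294308, 34505) ≈ 8.5294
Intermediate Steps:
b = 186 (b = Add(-2, 188) = 186)
Add(Mul(Add(-21059, 19009), Pow(Function('Q')(b, 139), -1)), Mul(11367, Pow(34505, -1))) = Add(Mul(Add(-21059, 19009), Pow(Add(-111, Mul(-1, 139)), -1)), Mul(11367, Pow(34505, -1))) = Add(Mul(-2050, Pow(Add(-111, -139), -1)), Mul(11367, Rational(1, 34505))) = Add(Mul(-2050, Pow(-250, -1)), Rational(11367, 34505)) = Add(Mul(-2050, Rational(-1, 250)), Rational(11367, 34505)) = Add(Rational(41, 5), Rational(11367, 34505)) = Rational(294308, 34505)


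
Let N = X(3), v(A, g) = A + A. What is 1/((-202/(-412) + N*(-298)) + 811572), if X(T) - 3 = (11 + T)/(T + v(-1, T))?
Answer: 206/166140337 ≈ 1.2399e-6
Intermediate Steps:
v(A, g) = 2*A
X(T) = 3 + (11 + T)/(-2 + T) (X(T) = 3 + (11 + T)/(T + 2*(-1)) = 3 + (11 + T)/(T - 2) = 3 + (11 + T)/(-2 + T))
N = 17 (N = (5 + 4*3)/(-2 + 3) = (5 + 12)/1 = 1*17 = 17)
1/((-202/(-412) + N*(-298)) + 811572) = 1/((-202/(-412) + 17*(-298)) + 811572) = 1/((-202*(-1/412) - 5066) + 811572) = 1/((101/206 - 5066) + 811572) = 1/(-1043495/206 + 811572) = 1/(166140337/206) = 206/166140337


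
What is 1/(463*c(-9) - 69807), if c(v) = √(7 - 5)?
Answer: -69807/4872588511 - 463*√2/4872588511 ≈ -1.4461e-5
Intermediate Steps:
c(v) = √2
1/(463*c(-9) - 69807) = 1/(463*√2 - 69807) = 1/(-69807 + 463*√2)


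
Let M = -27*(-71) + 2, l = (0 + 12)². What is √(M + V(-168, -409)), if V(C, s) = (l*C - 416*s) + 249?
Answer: 46*√70 ≈ 384.86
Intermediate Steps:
l = 144 (l = 12² = 144)
V(C, s) = 249 - 416*s + 144*C (V(C, s) = (144*C - 416*s) + 249 = (-416*s + 144*C) + 249 = 249 - 416*s + 144*C)
M = 1919 (M = 1917 + 2 = 1919)
√(M + V(-168, -409)) = √(1919 + (249 - 416*(-409) + 144*(-168))) = √(1919 + (249 + 170144 - 24192)) = √(1919 + 146201) = √148120 = 46*√70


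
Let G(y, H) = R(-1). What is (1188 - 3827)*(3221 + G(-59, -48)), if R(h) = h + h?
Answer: -8494941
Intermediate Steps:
R(h) = 2*h
G(y, H) = -2 (G(y, H) = 2*(-1) = -2)
(1188 - 3827)*(3221 + G(-59, -48)) = (1188 - 3827)*(3221 - 2) = -2639*3219 = -8494941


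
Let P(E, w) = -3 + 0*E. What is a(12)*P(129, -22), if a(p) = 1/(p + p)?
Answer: -⅛ ≈ -0.12500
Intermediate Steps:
P(E, w) = -3 (P(E, w) = -3 + 0 = -3)
a(p) = 1/(2*p)
a(12)*P(129, -22) = ((½)/12)*(-3) = ((½)*(1/12))*(-3) = (1/24)*(-3) = -⅛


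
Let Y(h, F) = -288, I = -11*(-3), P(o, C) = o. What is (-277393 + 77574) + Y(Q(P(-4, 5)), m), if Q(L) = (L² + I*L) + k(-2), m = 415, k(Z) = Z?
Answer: -200107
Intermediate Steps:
I = 33
Q(L) = -2 + L² + 33*L (Q(L) = (L² + 33*L) - 2 = -2 + L² + 33*L)
(-277393 + 77574) + Y(Q(P(-4, 5)), m) = (-277393 + 77574) - 288 = -199819 - 288 = -200107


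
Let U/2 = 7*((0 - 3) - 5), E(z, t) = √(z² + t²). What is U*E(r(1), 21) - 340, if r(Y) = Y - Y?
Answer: -2692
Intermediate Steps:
r(Y) = 0
E(z, t) = √(t² + z²)
U = -112 (U = 2*(7*((0 - 3) - 5)) = 2*(7*(-3 - 5)) = 2*(7*(-8)) = 2*(-56) = -112)
U*E(r(1), 21) - 340 = -112*√(21² + 0²) - 340 = -112*√(441 + 0) - 340 = -112*√441 - 340 = -112*21 - 340 = -2352 - 340 = -2692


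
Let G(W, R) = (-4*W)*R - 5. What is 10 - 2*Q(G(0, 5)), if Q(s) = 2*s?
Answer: 30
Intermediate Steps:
G(W, R) = -5 - 4*R*W (G(W, R) = -4*R*W - 5 = -5 - 4*R*W)
10 - 2*Q(G(0, 5)) = 10 - 4*(-5 - 4*5*0) = 10 - 4*(-5 + 0) = 10 - 4*(-5) = 10 - 2*(-10) = 10 + 20 = 30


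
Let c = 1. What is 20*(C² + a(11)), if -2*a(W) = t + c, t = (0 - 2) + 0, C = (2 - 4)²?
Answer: 330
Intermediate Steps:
C = 4 (C = (-2)² = 4)
t = -2 (t = -2 + 0 = -2)
a(W) = ½ (a(W) = -(-2 + 1)/2 = -½*(-1) = ½)
20*(C² + a(11)) = 20*(4² + ½) = 20*(16 + ½) = 20*(33/2) = 330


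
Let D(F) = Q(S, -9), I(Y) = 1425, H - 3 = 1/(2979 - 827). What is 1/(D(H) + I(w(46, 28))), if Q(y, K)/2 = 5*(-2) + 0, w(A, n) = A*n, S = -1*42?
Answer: 1/1405 ≈ 0.00071174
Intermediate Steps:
S = -42
H = 6457/2152 (H = 3 + 1/(2979 - 827) = 3 + 1/2152 = 6457/2152 ≈ 3.0005)
Q(y, K) = -20 (Q(y, K) = 2*(5*(-2) + 0) = 2*(-10 + 0) = 2*(-10) = -20)
D(F) = -20
1/(D(H) + I(w(46, 28))) = 1/(-20 + 1425) = 1/1405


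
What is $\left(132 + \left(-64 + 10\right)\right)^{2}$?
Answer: $6084$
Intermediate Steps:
$\left(132 + \left(-64 + 10\right)\right)^{2} = \left(132 - 54\right)^{2} = 78^{2} = 6084$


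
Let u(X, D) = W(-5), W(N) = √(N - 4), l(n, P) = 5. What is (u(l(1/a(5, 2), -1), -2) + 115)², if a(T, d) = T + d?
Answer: 13216 + 690*I ≈ 13216.0 + 690.0*I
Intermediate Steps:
W(N) = √(-4 + N)
u(X, D) = 3*I (u(X, D) = √(-4 - 5) = √(-9) = 3*I)
(u(l(1/a(5, 2), -1), -2) + 115)² = (3*I + 115)² = (115 + 3*I)²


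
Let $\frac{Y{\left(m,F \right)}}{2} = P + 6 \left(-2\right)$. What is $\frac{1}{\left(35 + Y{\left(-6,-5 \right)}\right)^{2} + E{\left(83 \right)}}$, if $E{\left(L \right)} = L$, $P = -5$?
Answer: $\frac{1}{84} \approx 0.011905$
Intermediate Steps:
$Y{\left(m,F \right)} = -34$ ($Y{\left(m,F \right)} = 2 \left(-5 + 6 \left(-2\right)\right) = 2 \left(-5 - 12\right) = 2 \left(-17\right) = -34$)
$\frac{1}{\left(35 + Y{\left(-6,-5 \right)}\right)^{2} + E{\left(83 \right)}} = \frac{1}{\left(35 - 34\right)^{2} + 83} = \frac{1}{1^{2} + 83} = \frac{1}{1 + 83} = \frac{1}{84}$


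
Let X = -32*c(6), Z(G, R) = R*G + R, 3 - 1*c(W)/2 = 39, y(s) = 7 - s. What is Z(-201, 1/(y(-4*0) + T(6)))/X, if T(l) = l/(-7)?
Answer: -175/12384 ≈ -0.014131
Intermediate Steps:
c(W) = -72 (c(W) = 6 - 2*39 = 6 - 78 = -72)
T(l) = -l/7 (T(l) = l*(-⅐) = -l/7)
Z(G, R) = R + G*R (Z(G, R) = G*R + R = R + G*R)
X = 2304 (X = -32*(-72) = 2304)
Z(-201, 1/(y(-4*0) + T(6)))/X = ((1 - 201)/((7 - (-4)*0) - ⅐*6))/2304 = (-200/((7 - 1*0) - 6/7))*(1/2304) = (-200/((7 + 0) - 6/7))*(1/2304) = (-200/(7 - 6/7))*(1/2304) = (-200/(43/7))*(1/2304) = ((7/43)*(-200))*(1/2304) = -1400/43*1/2304 = -175/12384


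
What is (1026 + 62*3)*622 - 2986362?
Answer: -2232498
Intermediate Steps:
(1026 + 62*3)*622 - 2986362 = (1026 + 186)*622 - 2986362 = 1212*622 - 2986362 = 753864 - 2986362 = -2232498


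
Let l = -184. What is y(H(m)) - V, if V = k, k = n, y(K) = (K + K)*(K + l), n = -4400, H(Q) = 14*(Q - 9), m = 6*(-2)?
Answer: 285464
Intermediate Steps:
m = -12
H(Q) = -126 + 14*Q (H(Q) = 14*(-9 + Q) = -126 + 14*Q)
y(K) = 2*K*(-184 + K) (y(K) = (K + K)*(K - 184) = (2*K)*(-184 + K) = 2*K*(-184 + K))
k = -4400
V = -4400
y(H(m)) - V = 2*(-126 + 14*(-12))*(-184 + (-126 + 14*(-12))) - 1*(-4400) = 2*(-126 - 168)*(-184 + (-126 - 168)) + 4400 = 2*(-294)*(-184 - 294) + 4400 = 2*(-294)*(-478) + 4400 = 281064 + 4400 = 285464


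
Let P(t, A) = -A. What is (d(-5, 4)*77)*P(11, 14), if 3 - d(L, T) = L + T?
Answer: -4312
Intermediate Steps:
d(L, T) = 3 - L - T (d(L, T) = 3 - (L + T) = 3 + (-L - T) = 3 - L - T)
(d(-5, 4)*77)*P(11, 14) = ((3 - 1*(-5) - 1*4)*77)*(-1*14) = ((3 + 5 - 4)*77)*(-14) = (4*77)*(-14) = 308*(-14) = -4312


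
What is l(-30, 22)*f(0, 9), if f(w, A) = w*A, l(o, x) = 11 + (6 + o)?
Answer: 0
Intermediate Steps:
l(o, x) = 17 + o
f(w, A) = A*w
l(-30, 22)*f(0, 9) = (17 - 30)*(9*0) = -13*0 = 0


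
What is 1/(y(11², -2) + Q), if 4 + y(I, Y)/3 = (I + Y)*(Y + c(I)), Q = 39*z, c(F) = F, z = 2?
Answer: 1/42549 ≈ 2.3502e-5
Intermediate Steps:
Q = 78 (Q = 39*2 = 78)
y(I, Y) = -12 + 3*(I + Y)² (y(I, Y) = -12 + 3*((I + Y)*(Y + I)) = -12 + 3*((I + Y)*(I + Y)) = -12 + 3*(I + Y)²)
1/(y(11², -2) + Q) = 1/((-12 + 3*(11²)² + 3*(-2)² + 6*11²*(-2)) + 78) = 1/((-12 + 3*121² + 3*4 + 6*121*(-2)) + 78) = 1/((-12 + 3*14641 + 12 - 1452) + 78) = 1/((-12 + 43923 + 12 - 1452) + 78) = 1/(42471 + 78) = 1/42549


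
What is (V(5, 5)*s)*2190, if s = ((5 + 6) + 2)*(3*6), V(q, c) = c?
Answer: 2562300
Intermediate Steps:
s = 234 (s = (11 + 2)*18 = 13*18 = 234)
(V(5, 5)*s)*2190 = (5*234)*2190 = 1170*2190 = 2562300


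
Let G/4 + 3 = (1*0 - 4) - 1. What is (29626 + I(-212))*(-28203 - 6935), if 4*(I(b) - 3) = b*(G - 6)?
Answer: -1111871734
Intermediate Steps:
G = -32 (G = -12 + 4*((1*0 - 4) - 1) = -12 + 4*((0 - 4) - 1) = -12 + 4*(-4 - 1) = -12 + 4*(-5) = -12 - 20 = -32)
I(b) = 3 - 19*b/2 (I(b) = 3 + (b*(-32 - 6))/4 = 3 + (b*(-38))/4 = 3 + (-38*b)/4 = 3 - 19*b/2)
(29626 + I(-212))*(-28203 - 6935) = (29626 + (3 - 19/2*(-212)))*(-28203 - 6935) = (29626 + (3 + 2014))*(-35138) = (29626 + 2017)*(-35138) = 31643*(-35138) = -1111871734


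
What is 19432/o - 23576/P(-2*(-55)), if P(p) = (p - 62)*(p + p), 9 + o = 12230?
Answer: -942277/1466520 ≈ -0.64253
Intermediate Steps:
o = 12221 (o = -9 + 12230 = 12221)
P(p) = 2*p*(-62 + p) (P(p) = (-62 + p)*(2*p) = 2*p*(-62 + p))
19432/o - 23576/P(-2*(-55)) = 19432/12221 - 23576*1/(220*(-62 - 2*(-55))) = 19432*(1/12221) - 23576*1/(220*(-62 + 110)) = 19432/12221 - 23576/(2*110*48) = 19432/12221 - 23576/10560 = 19432/12221 - 23576*1/10560 = 19432/12221 - 2947/1320 = -942277/1466520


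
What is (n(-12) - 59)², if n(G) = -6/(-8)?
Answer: 54289/16 ≈ 3393.1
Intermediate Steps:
n(G) = ¾ (n(G) = -6*(-⅛) = ¾)
(n(-12) - 59)² = (¾ - 59)² = (-233/4)² = 54289/16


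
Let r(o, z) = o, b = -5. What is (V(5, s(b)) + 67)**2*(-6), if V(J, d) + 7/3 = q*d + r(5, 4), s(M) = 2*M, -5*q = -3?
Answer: -72962/3 ≈ -24321.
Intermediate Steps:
q = 3/5 (q = -1/5*(-3) = 3/5 ≈ 0.60000)
V(J, d) = 8/3 + 3*d/5 (V(J, d) = -7/3 + (3*d/5 + 5) = -7/3 + (5 + 3*d/5) = 8/3 + 3*d/5)
(V(5, s(b)) + 67)**2*(-6) = ((8/3 + 3*(2*(-5))/5) + 67)**2*(-6) = ((8/3 + (3/5)*(-10)) + 67)**2*(-6) = ((8/3 - 6) + 67)**2*(-6) = (-10/3 + 67)**2*(-6) = (191/3)**2*(-6) = (36481/9)*(-6) = -72962/3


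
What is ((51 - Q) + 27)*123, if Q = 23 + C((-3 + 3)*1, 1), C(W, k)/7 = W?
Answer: 6765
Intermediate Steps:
C(W, k) = 7*W
Q = 23 (Q = 23 + 7*((-3 + 3)*1) = 23 + 7*(0*1) = 23 + 7*0 = 23 + 0 = 23)
((51 - Q) + 27)*123 = ((51 - 1*23) + 27)*123 = ((51 - 23) + 27)*123 = (28 + 27)*123 = 55*123 = 6765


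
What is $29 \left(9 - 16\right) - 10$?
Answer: $-213$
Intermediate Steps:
$29 \left(9 - 16\right) - 10 = 29 \left(-7\right) - 10 = -203 - 10 = -213$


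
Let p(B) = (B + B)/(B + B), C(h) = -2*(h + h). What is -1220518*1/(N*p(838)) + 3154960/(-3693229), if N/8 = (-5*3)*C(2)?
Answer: -2255340617111/1772749920 ≈ -1272.2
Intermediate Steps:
C(h) = -4*h
p(B) = 1 (p(B) = (2*B)/((2*B)) = (2*B)*(1/(2*B)) = 1)
N = 960 (N = 8*((-5*3)*(-4*2)) = 8*(-15*(-8)) = 8*120 = 960)
-1220518*1/(N*p(838)) + 3154960/(-3693229) = -1220518/(960*1) + 3154960/(-3693229) = -1220518/960 + 3154960*(-1/3693229) = -1220518*1/960 - 3154960/3693229 = -610259/480 - 3154960/3693229 = -2255340617111/1772749920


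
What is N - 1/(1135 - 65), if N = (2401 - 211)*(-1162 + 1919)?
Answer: 1773878099/1070 ≈ 1.6578e+6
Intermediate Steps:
N = 1657830 (N = 2190*757 = 1657830)
N - 1/(1135 - 65) = 1657830 - 1/(1135 - 65) = 1657830 - 1/1070 = 1773878099/1070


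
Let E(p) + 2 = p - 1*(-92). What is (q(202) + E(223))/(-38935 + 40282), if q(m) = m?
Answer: 515/1347 ≈ 0.38233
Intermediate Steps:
E(p) = 90 + p (E(p) = -2 + (p - 1*(-92)) = -2 + (p + 92) = -2 + (92 + p) = 90 + p)
(q(202) + E(223))/(-38935 + 40282) = (202 + (90 + 223))/(-38935 + 40282) = (202 + 313)/1347 = 515*(1/1347) = 515/1347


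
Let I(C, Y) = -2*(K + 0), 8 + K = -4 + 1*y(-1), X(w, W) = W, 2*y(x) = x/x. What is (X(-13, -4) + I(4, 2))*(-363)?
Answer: -6897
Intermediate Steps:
y(x) = 1/2 (y(x) = (x/x)/2 = (1/2)*1 = 1/2)
K = -23/2 (K = -8 + (-4 + 1*(1/2)) = -8 + (-4 + 1/2) = -8 - 7/2 = -23/2 ≈ -11.500)
I(C, Y) = 23 (I(C, Y) = -2*(-23/2 + 0) = -2*(-23/2) = 23)
(X(-13, -4) + I(4, 2))*(-363) = (-4 + 23)*(-363) = 19*(-363) = -6897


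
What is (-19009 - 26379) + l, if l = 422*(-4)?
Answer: -47076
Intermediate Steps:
l = -1688
(-19009 - 26379) + l = (-19009 - 26379) - 1688 = -45388 - 1688 = -47076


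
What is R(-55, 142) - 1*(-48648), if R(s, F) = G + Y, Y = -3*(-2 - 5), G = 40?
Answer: 48709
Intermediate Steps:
Y = 21 (Y = -3*(-7) = 21)
R(s, F) = 61 (R(s, F) = 40 + 21 = 61)
R(-55, 142) - 1*(-48648) = 61 - 1*(-48648) = 61 + 48648 = 48709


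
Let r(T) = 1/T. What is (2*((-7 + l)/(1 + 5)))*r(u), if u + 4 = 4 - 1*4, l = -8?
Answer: 5/4 ≈ 1.2500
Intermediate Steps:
u = -4 (u = -4 + (4 - 1*4) = -4 + (4 - 4) = -4 + 0 = -4)
r(T) = 1/T
(2*((-7 + l)/(1 + 5)))*r(u) = (2*((-7 - 8)/(1 + 5)))/(-4) = (2*(-15/6))*(-1/4) = (2*(-15*1/6))*(-1/4) = (2*(-5/2))*(-1/4) = -5*(-1/4) = 5/4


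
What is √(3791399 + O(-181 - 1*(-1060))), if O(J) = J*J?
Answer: 2*√1141010 ≈ 2136.4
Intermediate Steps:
O(J) = J²
√(3791399 + O(-181 - 1*(-1060))) = √(3791399 + (-181 - 1*(-1060))²) = √(3791399 + (-181 + 1060)²) = √(3791399 + 879²) = √(3791399 + 772641) = √4564040 = 2*√1141010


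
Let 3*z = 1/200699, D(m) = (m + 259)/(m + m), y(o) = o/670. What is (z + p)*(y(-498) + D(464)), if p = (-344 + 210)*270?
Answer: -80839939562349/62393305120 ≈ -1295.7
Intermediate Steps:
y(o) = o/670 (y(o) = o*(1/670) = o/670)
D(m) = (259 + m)/(2*m) (D(m) = (259 + m)/((2*m)) = (259 + m)*(1/(2*m)) = (259 + m)/(2*m))
p = -36180 (p = -134*270 = -36180)
z = 1/602097 (z = (⅓)/200699 = (⅓)*(1/200699) = 1/602097 ≈ 1.6609e-6)
(z + p)*(y(-498) + D(464)) = (1/602097 - 36180)*((1/670)*(-498) + (½)*(259 + 464)/464) = -21783869459*(-249/335 + (½)*(1/464)*723)/602097 = -21783869459*(-249/335 + 723/928)/602097 = -21783869459/602097*11133/310880 = -80839939562349/62393305120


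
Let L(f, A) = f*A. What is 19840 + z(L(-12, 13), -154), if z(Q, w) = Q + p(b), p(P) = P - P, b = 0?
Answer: 19684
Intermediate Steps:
p(P) = 0
L(f, A) = A*f
z(Q, w) = Q (z(Q, w) = Q + 0 = Q)
19840 + z(L(-12, 13), -154) = 19840 + 13*(-12) = 19840 - 156 = 19684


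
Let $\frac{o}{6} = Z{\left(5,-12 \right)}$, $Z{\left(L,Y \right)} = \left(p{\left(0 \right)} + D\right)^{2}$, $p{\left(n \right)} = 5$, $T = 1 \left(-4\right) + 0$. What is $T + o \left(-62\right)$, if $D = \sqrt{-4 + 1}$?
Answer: $-8188 - 3720 i \sqrt{3} \approx -8188.0 - 6443.2 i$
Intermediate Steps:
$D = i \sqrt{3}$ ($D = \sqrt{-3} = i \sqrt{3} \approx 1.732 i$)
$T = -4$ ($T = -4 + 0 = -4$)
$Z{\left(L,Y \right)} = \left(5 + i \sqrt{3}\right)^{2}$
$o = 6 \left(5 + i \sqrt{3}\right)^{2} \approx 132.0 + 103.92 i$
$T + o \left(-62\right) = -4 + \left(132 + 60 i \sqrt{3}\right) \left(-62\right) = -4 - \left(8184 + 3720 i \sqrt{3}\right) = -8188 - 3720 i \sqrt{3}$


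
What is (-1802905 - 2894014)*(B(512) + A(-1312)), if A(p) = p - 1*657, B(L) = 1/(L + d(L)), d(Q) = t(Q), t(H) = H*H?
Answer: 2429104016368297/262656 ≈ 9.2482e+9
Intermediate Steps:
t(H) = H²
d(Q) = Q²
B(L) = 1/(L + L²)
A(p) = -657 + p (A(p) = p - 657 = -657 + p)
(-1802905 - 2894014)*(B(512) + A(-1312)) = (-1802905 - 2894014)*(1/(512*(1 + 512)) + (-657 - 1312)) = -4696919*((1/512)/513 - 1969) = -4696919*((1/512)*(1/513) - 1969) = -4696919*(1/262656 - 1969) = -4696919*(-517169663/262656) = 2429104016368297/262656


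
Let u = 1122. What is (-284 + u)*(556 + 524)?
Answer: 905040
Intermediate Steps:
(-284 + u)*(556 + 524) = (-284 + 1122)*(556 + 524) = 838*1080 = 905040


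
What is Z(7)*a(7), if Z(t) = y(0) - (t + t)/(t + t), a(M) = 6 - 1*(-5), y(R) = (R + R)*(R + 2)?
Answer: -11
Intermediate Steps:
y(R) = 2*R*(2 + R) (y(R) = (2*R)*(2 + R) = 2*R*(2 + R))
a(M) = 11 (a(M) = 6 + 5 = 11)
Z(t) = -1 (Z(t) = 2*0*(2 + 0) - (t + t)/(t + t) = 2*0*2 - 2*t/(2*t) = 0 - 2*t*1/(2*t) = 0 - 1*1 = 0 - 1 = -1)
Z(7)*a(7) = -1*11 = -11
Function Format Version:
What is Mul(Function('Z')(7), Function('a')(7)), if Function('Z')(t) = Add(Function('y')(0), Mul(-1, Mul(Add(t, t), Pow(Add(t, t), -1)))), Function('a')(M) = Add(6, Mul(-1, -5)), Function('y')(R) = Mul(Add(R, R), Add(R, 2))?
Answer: -11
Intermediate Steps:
Function('y')(R) = Mul(2, R, Add(2, R)) (Function('y')(R) = Mul(Mul(2, R), Add(2, R)) = Mul(2, R, Add(2, R)))
Function('a')(M) = 11 (Function('a')(M) = Add(6, 5) = 11)
Function('Z')(t) = -1 (Function('Z')(t) = Add(Mul(2, 0, Add(2, 0)), Mul(-1, Mul(Add(t, t), Pow(Add(t, t), -1)))) = Add(Mul(2, 0, 2), Mul(-1, Mul(Mul(2, t), Pow(Mul(2, t), -1)))) = Add(0, Mul(-1, Mul(Mul(2, t), Mul(Rational(1, 2), Pow(t, -1))))) = Add(0, Mul(-1, 1)) = Add(0, -1) = -1)
Mul(Function('Z')(7), Function('a')(7)) = Mul(-1, 11) = -11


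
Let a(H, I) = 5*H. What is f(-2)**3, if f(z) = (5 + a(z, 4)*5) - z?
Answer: -79507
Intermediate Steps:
f(z) = 5 + 24*z (f(z) = (5 + (5*z)*5) - z = (5 + 25*z) - z = 5 + 24*z)
f(-2)**3 = (5 + 24*(-2))**3 = (5 - 48)**3 = (-43)**3 = -79507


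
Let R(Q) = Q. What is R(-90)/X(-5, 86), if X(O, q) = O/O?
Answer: -90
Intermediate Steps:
X(O, q) = 1
R(-90)/X(-5, 86) = -90/1 = -90*1 = -90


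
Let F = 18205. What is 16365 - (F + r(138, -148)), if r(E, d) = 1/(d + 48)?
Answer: -183999/100 ≈ -1840.0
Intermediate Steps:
r(E, d) = 1/(48 + d)
16365 - (F + r(138, -148)) = 16365 - (18205 + 1/(48 - 148)) = 16365 - (18205 + 1/(-100)) = 16365 - (18205 - 1/100) = 16365 - 1*1820499/100 = 16365 - 1820499/100 = -183999/100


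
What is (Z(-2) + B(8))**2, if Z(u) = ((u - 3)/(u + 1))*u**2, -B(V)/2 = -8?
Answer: 1296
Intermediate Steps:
B(V) = 16 (B(V) = -2*(-8) = 16)
Z(u) = u**2*(-3 + u)/(1 + u) (Z(u) = ((-3 + u)/(1 + u))*u**2 = u**2*(-3 + u)/(1 + u))
(Z(-2) + B(8))**2 = ((-2)**2*(-3 - 2)/(1 - 2) + 16)**2 = (4*(-5)/(-1) + 16)**2 = (4*(-1)*(-5) + 16)**2 = (20 + 16)**2 = 36**2 = 1296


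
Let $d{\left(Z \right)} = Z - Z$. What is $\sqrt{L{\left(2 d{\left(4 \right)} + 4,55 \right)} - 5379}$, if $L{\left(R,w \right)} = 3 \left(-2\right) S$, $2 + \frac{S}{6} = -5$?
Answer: $i \sqrt{5127} \approx 71.603 i$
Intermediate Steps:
$d{\left(Z \right)} = 0$
$S = -42$ ($S = -12 + 6 \left(-5\right) = -12 - 30 = -42$)
$L{\left(R,w \right)} = 252$ ($L{\left(R,w \right)} = 3 \left(-2\right) \left(-42\right) = \left(-6\right) \left(-42\right) = 252$)
$\sqrt{L{\left(2 d{\left(4 \right)} + 4,55 \right)} - 5379} = \sqrt{252 - 5379} = \sqrt{-5127} = i \sqrt{5127}$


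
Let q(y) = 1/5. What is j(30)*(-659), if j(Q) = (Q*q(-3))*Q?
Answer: -118620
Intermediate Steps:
q(y) = ⅕
j(Q) = Q²/5 (j(Q) = (Q*(⅕))*Q = (Q/5)*Q = Q²/5)
j(30)*(-659) = ((⅕)*30²)*(-659) = ((⅕)*900)*(-659) = 180*(-659) = -118620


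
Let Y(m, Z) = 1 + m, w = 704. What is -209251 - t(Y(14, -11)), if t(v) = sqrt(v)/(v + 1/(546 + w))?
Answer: -209251 - 1250*sqrt(15)/18751 ≈ -2.0925e+5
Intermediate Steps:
t(v) = sqrt(v)/(1/1250 + v) (t(v) = sqrt(v)/(v + 1/(546 + 704)) = sqrt(v)/(v + 1/1250) = sqrt(v)/(1/1250 + v))
-209251 - t(Y(14, -11)) = -209251 - 1250*sqrt(1 + 14)/(1 + 1250*(1 + 14)) = -209251 - 1250*sqrt(15)/(1 + 1250*15) = -209251 - 1250*sqrt(15)/(1 + 18750) = -209251 - 1250*sqrt(15)/18751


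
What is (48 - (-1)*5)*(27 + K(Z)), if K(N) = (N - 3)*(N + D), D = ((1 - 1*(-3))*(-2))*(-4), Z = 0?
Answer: -3657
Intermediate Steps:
D = 32 (D = ((1 + 3)*(-2))*(-4) = (4*(-2))*(-4) = -8*(-4) = 32)
K(N) = (-3 + N)*(32 + N) (K(N) = (N - 3)*(N + 32) = (-3 + N)*(32 + N))
(48 - (-1)*5)*(27 + K(Z)) = (48 - (-1)*5)*(27 + (-96 + 0**2 + 29*0)) = (48 - 1*(-5))*(27 + (-96 + 0 + 0)) = (48 + 5)*(27 - 96) = 53*(-69) = -3657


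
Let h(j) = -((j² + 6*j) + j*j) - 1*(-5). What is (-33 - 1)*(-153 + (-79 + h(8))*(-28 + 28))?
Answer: 5202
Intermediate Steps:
h(j) = 5 - 6*j - 2*j² (h(j) = -((j² + 6*j) + j²) + 5 = -(2*j² + 6*j) + 5 = (-6*j - 2*j²) + 5 = 5 - 6*j - 2*j²)
(-33 - 1)*(-153 + (-79 + h(8))*(-28 + 28)) = (-33 - 1)*(-153 + (-79 + (5 - 6*8 - 2*8²))*(-28 + 28)) = -34*(-153 + (-79 + (5 - 48 - 2*64))*0) = -34*(-153 + (-79 + (5 - 48 - 128))*0) = -34*(-153 + (-79 - 171)*0) = -34*(-153 - 250*0) = -34*(-153 + 0) = -34*(-153) = 5202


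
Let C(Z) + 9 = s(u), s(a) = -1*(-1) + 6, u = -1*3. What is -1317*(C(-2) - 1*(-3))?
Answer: -1317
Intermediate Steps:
u = -3
s(a) = 7 (s(a) = 1 + 6 = 7)
C(Z) = -2 (C(Z) = -9 + 7 = -2)
-1317*(C(-2) - 1*(-3)) = -1317*(-2 - 1*(-3)) = -1317*(-2 + 3) = -1317*1 = -1317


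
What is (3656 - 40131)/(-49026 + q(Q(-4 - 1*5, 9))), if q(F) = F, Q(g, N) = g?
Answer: 7295/9807 ≈ 0.74386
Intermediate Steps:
(3656 - 40131)/(-49026 + q(Q(-4 - 1*5, 9))) = (3656 - 40131)/(-49026 + (-4 - 1*5)) = -36475/(-49026 + (-4 - 5)) = -36475/(-49026 - 9) = -36475/(-49035) = -36475*(-1/49035) = 7295/9807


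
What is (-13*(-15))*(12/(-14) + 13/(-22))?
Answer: -43485/154 ≈ -282.37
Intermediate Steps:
(-13*(-15))*(12/(-14) + 13/(-22)) = 195*(12*(-1/14) + 13*(-1/22)) = 195*(-6/7 - 13/22) = 195*(-223/154) = -43485/154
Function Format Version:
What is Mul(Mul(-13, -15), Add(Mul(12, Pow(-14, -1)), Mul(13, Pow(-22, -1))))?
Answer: Rational(-43485, 154) ≈ -282.37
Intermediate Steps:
Mul(Mul(-13, -15), Add(Mul(12, Pow(-14, -1)), Mul(13, Pow(-22, -1)))) = Mul(195, Add(Mul(12, Rational(-1, 14)), Mul(13, Rational(-1, 22)))) = Mul(195, Add(Rational(-6, 7), Rational(-13, 22))) = Mul(195, Rational(-223, 154)) = Rational(-43485, 154)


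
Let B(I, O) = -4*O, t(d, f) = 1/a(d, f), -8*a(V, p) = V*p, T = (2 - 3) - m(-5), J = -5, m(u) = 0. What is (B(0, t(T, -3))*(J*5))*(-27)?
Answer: 7200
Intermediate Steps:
T = -1 (T = (2 - 3) - 1*0 = -1 + 0 = -1)
a(V, p) = -V*p/8
t(d, f) = -8/(d*f) (t(d, f) = 1/(-d*f/8) = -8/(d*f))
(B(0, t(T, -3))*(J*5))*(-27) = ((-(-32)/((-1)*(-3)))*(-5*5))*(-27) = (-(-32)*(-1)*(-1)/3*(-25))*(-27) = (-4*(-8/3)*(-25))*(-27) = ((32/3)*(-25))*(-27) = -800/3*(-27) = 7200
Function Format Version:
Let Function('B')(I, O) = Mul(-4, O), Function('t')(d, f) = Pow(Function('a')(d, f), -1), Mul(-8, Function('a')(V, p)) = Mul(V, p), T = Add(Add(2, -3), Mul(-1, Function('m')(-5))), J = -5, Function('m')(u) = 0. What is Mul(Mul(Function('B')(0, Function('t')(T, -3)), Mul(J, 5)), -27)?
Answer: 7200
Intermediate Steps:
T = -1 (T = Add(Add(2, -3), Mul(-1, 0)) = Add(-1, 0) = -1)
Function('a')(V, p) = Mul(Rational(-1, 8), V, p) (Function('a')(V, p) = Mul(Rational(-1, 8), Mul(V, p)) = Mul(Rational(-1, 8), V, p))
Function('t')(d, f) = Mul(-8, Pow(d, -1), Pow(f, -1)) (Function('t')(d, f) = Pow(Mul(Rational(-1, 8), d, f), -1) = Mul(-8, Pow(d, -1), Pow(f, -1)))
Mul(Mul(Function('B')(0, Function('t')(T, -3)), Mul(J, 5)), -27) = Mul(Mul(Mul(-4, Mul(-8, Pow(-1, -1), Pow(-3, -1))), Mul(-5, 5)), -27) = Mul(Mul(Mul(-4, Mul(-8, -1, Rational(-1, 3))), -25), -27) = Mul(Mul(Mul(-4, Rational(-8, 3)), -25), -27) = Mul(Mul(Rational(32, 3), -25), -27) = Mul(Rational(-800, 3), -27) = 7200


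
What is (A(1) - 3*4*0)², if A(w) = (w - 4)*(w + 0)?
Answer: 9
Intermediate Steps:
A(w) = w*(-4 + w) (A(w) = (-4 + w)*w = w*(-4 + w))
(A(1) - 3*4*0)² = (1*(-4 + 1) - 3*4*0)² = (1*(-3) - 12*0)² = (-3 + 0)² = (-3)² = 9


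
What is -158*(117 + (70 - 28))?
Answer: -25122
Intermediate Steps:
-158*(117 + (70 - 28)) = -158*(117 + 42) = -158*159 = -25122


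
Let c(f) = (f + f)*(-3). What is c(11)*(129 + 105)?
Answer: -15444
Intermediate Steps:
c(f) = -6*f (c(f) = (2*f)*(-3) = -6*f)
c(11)*(129 + 105) = (-6*11)*(129 + 105) = -66*234 = -15444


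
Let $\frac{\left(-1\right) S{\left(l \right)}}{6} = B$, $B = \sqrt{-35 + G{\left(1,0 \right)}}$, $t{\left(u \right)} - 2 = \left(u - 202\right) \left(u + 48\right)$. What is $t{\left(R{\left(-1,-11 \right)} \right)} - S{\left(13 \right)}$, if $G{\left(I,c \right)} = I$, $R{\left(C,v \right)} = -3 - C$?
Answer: $-9382 + 6 i \sqrt{34} \approx -9382.0 + 34.986 i$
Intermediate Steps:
$t{\left(u \right)} = 2 + \left(-202 + u\right) \left(48 + u\right)$ ($t{\left(u \right)} = 2 + \left(u - 202\right) \left(u + 48\right) = 2 + \left(-202 + u\right) \left(48 + u\right)$)
$B = i \sqrt{34}$ ($B = \sqrt{-35 + 1} = \sqrt{-34} = i \sqrt{34} \approx 5.8309 i$)
$S{\left(l \right)} = - 6 i \sqrt{34}$
$t{\left(R{\left(-1,-11 \right)} \right)} - S{\left(13 \right)} = \left(-9694 + \left(-3 - -1\right)^{2} - 154 \left(-3 - -1\right)\right) - - 6 i \sqrt{34} = \left(-9694 + \left(-3 + 1\right)^{2} - 154 \left(-3 + 1\right)\right) + 6 i \sqrt{34} = \left(-9694 + \left(-2\right)^{2} - -308\right) + 6 i \sqrt{34} = \left(-9694 + 4 + 308\right) + 6 i \sqrt{34} = -9382 + 6 i \sqrt{34}$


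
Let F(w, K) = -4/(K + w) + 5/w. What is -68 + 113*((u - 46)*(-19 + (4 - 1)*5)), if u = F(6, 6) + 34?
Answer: 5130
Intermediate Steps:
u = 69/2 (u = (6 + 5*6)/(6*(6 + 6)) + 34 = (⅙)*(6 + 30)/12 + 34 = (⅙)*(1/12)*36 + 34 = ½ + 34 = 69/2 ≈ 34.500)
-68 + 113*((u - 46)*(-19 + (4 - 1)*5)) = -68 + 113*((69/2 - 46)*(-19 + (4 - 1)*5)) = -68 + 113*(-23*(-19 + 3*5)/2) = -68 + 113*(-23*(-19 + 15)/2) = -68 + 113*(-23/2*(-4)) = -68 + 113*46 = -68 + 5198 = 5130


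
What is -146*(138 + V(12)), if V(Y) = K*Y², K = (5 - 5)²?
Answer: -20148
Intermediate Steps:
K = 0 (K = 0² = 0)
V(Y) = 0 (V(Y) = 0*Y² = 0)
-146*(138 + V(12)) = -146*(138 + 0) = -146*138 = -20148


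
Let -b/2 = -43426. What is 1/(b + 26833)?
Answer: 1/113685 ≈ 8.7962e-6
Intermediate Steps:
b = 86852 (b = -2*(-43426) = 86852)
1/(b + 26833) = 1/(86852 + 26833) = 1/113685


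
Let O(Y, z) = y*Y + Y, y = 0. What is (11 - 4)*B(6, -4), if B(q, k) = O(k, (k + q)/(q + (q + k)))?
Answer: -28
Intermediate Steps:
O(Y, z) = Y (O(Y, z) = 0*Y + Y = 0 + Y = Y)
B(q, k) = k
(11 - 4)*B(6, -4) = (11 - 4)*(-4) = 7*(-4) = -28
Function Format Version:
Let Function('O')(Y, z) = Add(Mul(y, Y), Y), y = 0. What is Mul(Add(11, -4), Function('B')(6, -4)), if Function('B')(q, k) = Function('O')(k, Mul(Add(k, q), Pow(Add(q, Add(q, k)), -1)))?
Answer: -28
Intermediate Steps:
Function('O')(Y, z) = Y (Function('O')(Y, z) = Add(Mul(0, Y), Y) = Add(0, Y) = Y)
Function('B')(q, k) = k
Mul(Add(11, -4), Function('B')(6, -4)) = Mul(Add(11, -4), -4) = Mul(7, -4) = -28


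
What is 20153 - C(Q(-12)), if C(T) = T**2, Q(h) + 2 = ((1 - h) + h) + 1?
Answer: 20153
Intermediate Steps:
Q(h) = 0 (Q(h) = -2 + (((1 - h) + h) + 1) = -2 + (1 + 1) = -2 + 2 = 0)
20153 - C(Q(-12)) = 20153 - 1*0**2 = 20153 - 1*0 = 20153 + 0 = 20153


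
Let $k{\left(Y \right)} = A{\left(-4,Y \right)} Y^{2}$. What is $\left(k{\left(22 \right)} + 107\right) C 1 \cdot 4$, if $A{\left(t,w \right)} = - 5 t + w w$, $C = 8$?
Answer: $7809376$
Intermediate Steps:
$A{\left(t,w \right)} = w^{2} - 5 t$ ($A{\left(t,w \right)} = - 5 t + w^{2} = w^{2} - 5 t$)
$k{\left(Y \right)} = Y^{2} \left(20 + Y^{2}\right)$ ($k{\left(Y \right)} = \left(Y^{2} - -20\right) Y^{2} = \left(Y^{2} + 20\right) Y^{2} = \left(20 + Y^{2}\right) Y^{2} = Y^{2} \left(20 + Y^{2}\right)$)
$\left(k{\left(22 \right)} + 107\right) C 1 \cdot 4 = \left(22^{2} \left(20 + 22^{2}\right) + 107\right) 8 \cdot 1 \cdot 4 = \left(484 \left(20 + 484\right) + 107\right) 8 \cdot 4 = \left(484 \cdot 504 + 107\right) 32 = \left(243936 + 107\right) 32 = 244043 \cdot 32 = 7809376$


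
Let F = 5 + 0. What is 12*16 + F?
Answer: 197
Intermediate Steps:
F = 5
12*16 + F = 12*16 + 5 = 192 + 5 = 197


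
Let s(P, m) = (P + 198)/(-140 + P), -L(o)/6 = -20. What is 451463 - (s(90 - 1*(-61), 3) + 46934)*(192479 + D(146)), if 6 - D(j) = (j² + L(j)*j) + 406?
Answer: -79163892296/11 ≈ -7.1967e+9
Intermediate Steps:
L(o) = 120 (L(o) = -6*(-20) = 120)
s(P, m) = (198 + P)/(-140 + P)
D(j) = -400 - j² - 120*j (D(j) = 6 - ((j² + 120*j) + 406) = 6 - (406 + j² + 120*j) = 6 + (-406 - j² - 120*j) = -400 - j² - 120*j)
451463 - (s(90 - 1*(-61), 3) + 46934)*(192479 + D(146)) = 451463 - ((198 + (90 - 1*(-61)))/(-140 + (90 - 1*(-61))) + 46934)*(192479 + (-400 - 1*146² - 120*146)) = 451463 - ((198 + (90 + 61))/(-140 + (90 + 61)) + 46934)*(192479 + (-400 - 1*21316 - 17520)) = 451463 - ((198 + 151)/(-140 + 151) + 46934)*(192479 + (-400 - 21316 - 17520)) = 451463 - (349/11 + 46934)*(192479 - 39236) = 451463 - ((1/11)*349 + 46934)*153243 = 451463 - (349/11 + 46934)*153243 = 451463 - 516623*153243/11 = 451463 - 1*79168858389/11 = 451463 - 79168858389/11 = -79163892296/11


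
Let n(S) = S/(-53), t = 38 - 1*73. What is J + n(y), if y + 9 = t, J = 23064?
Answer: 1222436/53 ≈ 23065.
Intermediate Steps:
t = -35 (t = 38 - 73 = -35)
y = -44 (y = -9 - 35 = -44)
n(S) = -S/53 (n(S) = S*(-1/53) = -S/53)
J + n(y) = 23064 - 1/53*(-44) = 23064 + 44/53 = 1222436/53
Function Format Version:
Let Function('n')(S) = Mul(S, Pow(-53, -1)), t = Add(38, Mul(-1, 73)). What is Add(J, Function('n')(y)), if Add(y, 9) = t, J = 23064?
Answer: Rational(1222436, 53) ≈ 23065.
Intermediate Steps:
t = -35 (t = Add(38, -73) = -35)
y = -44 (y = Add(-9, -35) = -44)
Function('n')(S) = Mul(Rational(-1, 53), S) (Function('n')(S) = Mul(S, Rational(-1, 53)) = Mul(Rational(-1, 53), S))
Add(J, Function('n')(y)) = Add(23064, Mul(Rational(-1, 53), -44)) = Add(23064, Rational(44, 53)) = Rational(1222436, 53)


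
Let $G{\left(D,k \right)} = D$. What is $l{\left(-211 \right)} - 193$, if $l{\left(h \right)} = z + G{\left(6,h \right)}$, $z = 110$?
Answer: $-77$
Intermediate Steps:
$l{\left(h \right)} = 116$ ($l{\left(h \right)} = 110 + 6 = 116$)
$l{\left(-211 \right)} - 193 = 116 - 193 = -77$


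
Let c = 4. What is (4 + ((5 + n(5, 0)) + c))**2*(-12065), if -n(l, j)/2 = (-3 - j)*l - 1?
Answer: -24431625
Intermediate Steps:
n(l, j) = 2 - 2*l*(-3 - j) (n(l, j) = -2*((-3 - j)*l - 1) = -2*(l*(-3 - j) - 1) = -2*(-1 + l*(-3 - j)) = 2 - 2*l*(-3 - j))
(4 + ((5 + n(5, 0)) + c))**2*(-12065) = (4 + ((5 + (2 + 6*5 + 2*0*5)) + 4))**2*(-12065) = (4 + ((5 + (2 + 30 + 0)) + 4))**2*(-12065) = (4 + ((5 + 32) + 4))**2*(-12065) = (4 + (37 + 4))**2*(-12065) = (4 + 41)**2*(-12065) = 45**2*(-12065) = 2025*(-12065) = -24431625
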